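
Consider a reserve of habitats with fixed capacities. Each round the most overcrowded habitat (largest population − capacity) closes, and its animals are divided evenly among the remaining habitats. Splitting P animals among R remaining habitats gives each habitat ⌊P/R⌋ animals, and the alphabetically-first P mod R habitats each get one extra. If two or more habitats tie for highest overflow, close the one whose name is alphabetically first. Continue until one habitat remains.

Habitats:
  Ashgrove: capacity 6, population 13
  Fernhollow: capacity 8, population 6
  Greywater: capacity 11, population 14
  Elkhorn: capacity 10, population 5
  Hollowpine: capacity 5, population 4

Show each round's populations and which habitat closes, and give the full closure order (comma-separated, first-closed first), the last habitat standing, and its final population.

Closure order: Ashgrove, Greywater, Fernhollow, Hollowpine
Last habitat: Elkhorn with 42 animals

Round 1: Ashgrove=13 Elkhorn=5 Fernhollow=6 Greywater=14 Hollowpine=4 → close Ashgrove (overflow 7)
  13÷4 = 3 each, +1 to first 1
Round 2: Elkhorn=9 Fernhollow=9 Greywater=17 Hollowpine=7 → close Greywater (overflow 6)
  17÷3 = 5 each, +1 to first 2
Round 3: Elkhorn=15 Fernhollow=15 Hollowpine=12 → close Fernhollow (overflow 7)
  15÷2 = 7 each, +1 to first 1
Round 4: Elkhorn=23 Hollowpine=19 → close Hollowpine (overflow 14)
  19÷1 = 19 each, +1 to first 0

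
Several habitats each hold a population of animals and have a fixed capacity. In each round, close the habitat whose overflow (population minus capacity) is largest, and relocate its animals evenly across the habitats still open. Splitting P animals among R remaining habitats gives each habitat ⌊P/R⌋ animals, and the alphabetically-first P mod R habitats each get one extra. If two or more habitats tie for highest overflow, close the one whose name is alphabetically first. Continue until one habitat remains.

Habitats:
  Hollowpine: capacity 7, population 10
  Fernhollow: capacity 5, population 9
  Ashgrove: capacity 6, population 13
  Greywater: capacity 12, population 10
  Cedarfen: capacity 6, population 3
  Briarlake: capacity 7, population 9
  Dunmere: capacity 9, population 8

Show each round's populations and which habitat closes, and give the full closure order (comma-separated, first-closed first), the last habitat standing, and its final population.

Round 1: Ashgrove=13 Briarlake=9 Cedarfen=3 Dunmere=8 Fernhollow=9 Greywater=10 Hollowpine=10 → close Ashgrove (overflow 7)
  13÷6 = 2 each, +1 to first 1
Round 2: Briarlake=12 Cedarfen=5 Dunmere=10 Fernhollow=11 Greywater=12 Hollowpine=12 → close Fernhollow (overflow 6)
  11÷5 = 2 each, +1 to first 1
Round 3: Briarlake=15 Cedarfen=7 Dunmere=12 Greywater=14 Hollowpine=14 → close Briarlake (overflow 8)
  15÷4 = 3 each, +1 to first 3
Round 4: Cedarfen=11 Dunmere=16 Greywater=18 Hollowpine=17 → close Hollowpine (overflow 10)
  17÷3 = 5 each, +1 to first 2
Round 5: Cedarfen=17 Dunmere=22 Greywater=23 → close Dunmere (overflow 13)
  22÷2 = 11 each, +1 to first 0
Round 6: Cedarfen=28 Greywater=34 → close Cedarfen (overflow 22)
  28÷1 = 28 each, +1 to first 0

Closure order: Ashgrove, Fernhollow, Briarlake, Hollowpine, Dunmere, Cedarfen
Last habitat: Greywater with 62 animals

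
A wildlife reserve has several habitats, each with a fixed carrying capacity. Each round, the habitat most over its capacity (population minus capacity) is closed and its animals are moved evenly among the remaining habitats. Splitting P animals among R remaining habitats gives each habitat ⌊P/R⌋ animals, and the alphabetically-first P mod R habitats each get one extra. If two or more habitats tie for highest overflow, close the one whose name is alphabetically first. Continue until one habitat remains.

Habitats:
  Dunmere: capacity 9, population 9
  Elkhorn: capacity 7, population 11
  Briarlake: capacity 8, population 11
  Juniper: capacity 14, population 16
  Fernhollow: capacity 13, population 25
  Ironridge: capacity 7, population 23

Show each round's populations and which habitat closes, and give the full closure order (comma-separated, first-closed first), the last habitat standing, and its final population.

Round 1: Briarlake=11 Dunmere=9 Elkhorn=11 Fernhollow=25 Ironridge=23 Juniper=16 → close Ironridge (overflow 16)
  23÷5 = 4 each, +1 to first 3
Round 2: Briarlake=16 Dunmere=14 Elkhorn=16 Fernhollow=29 Juniper=20 → close Fernhollow (overflow 16)
  29÷4 = 7 each, +1 to first 1
Round 3: Briarlake=24 Dunmere=21 Elkhorn=23 Juniper=27 → close Briarlake (overflow 16)
  24÷3 = 8 each, +1 to first 0
Round 4: Dunmere=29 Elkhorn=31 Juniper=35 → close Elkhorn (overflow 24)
  31÷2 = 15 each, +1 to first 1
Round 5: Dunmere=45 Juniper=50 → close Dunmere (overflow 36)
  45÷1 = 45 each, +1 to first 0

Closure order: Ironridge, Fernhollow, Briarlake, Elkhorn, Dunmere
Last habitat: Juniper with 95 animals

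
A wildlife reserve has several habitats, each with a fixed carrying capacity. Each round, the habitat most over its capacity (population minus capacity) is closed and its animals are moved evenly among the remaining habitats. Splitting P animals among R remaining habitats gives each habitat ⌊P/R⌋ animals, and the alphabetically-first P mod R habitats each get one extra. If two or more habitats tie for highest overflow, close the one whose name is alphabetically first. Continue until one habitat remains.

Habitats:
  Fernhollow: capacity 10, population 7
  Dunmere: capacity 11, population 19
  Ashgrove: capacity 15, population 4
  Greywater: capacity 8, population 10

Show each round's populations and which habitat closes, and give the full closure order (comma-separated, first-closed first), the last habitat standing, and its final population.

Closure order: Dunmere, Greywater, Fernhollow
Last habitat: Ashgrove with 40 animals

Round 1: Ashgrove=4 Dunmere=19 Fernhollow=7 Greywater=10 → close Dunmere (overflow 8)
  19÷3 = 6 each, +1 to first 1
Round 2: Ashgrove=11 Fernhollow=13 Greywater=16 → close Greywater (overflow 8)
  16÷2 = 8 each, +1 to first 0
Round 3: Ashgrove=19 Fernhollow=21 → close Fernhollow (overflow 11)
  21÷1 = 21 each, +1 to first 0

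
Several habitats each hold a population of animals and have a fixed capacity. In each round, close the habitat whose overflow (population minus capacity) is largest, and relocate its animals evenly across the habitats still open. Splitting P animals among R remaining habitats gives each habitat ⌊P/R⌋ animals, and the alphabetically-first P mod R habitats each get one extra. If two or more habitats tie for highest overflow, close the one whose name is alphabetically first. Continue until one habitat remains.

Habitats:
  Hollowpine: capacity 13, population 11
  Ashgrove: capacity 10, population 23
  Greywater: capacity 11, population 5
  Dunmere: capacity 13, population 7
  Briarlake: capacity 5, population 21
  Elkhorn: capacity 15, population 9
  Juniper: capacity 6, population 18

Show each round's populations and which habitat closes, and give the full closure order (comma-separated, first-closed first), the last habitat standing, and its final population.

Round 1: Ashgrove=23 Briarlake=21 Dunmere=7 Elkhorn=9 Greywater=5 Hollowpine=11 Juniper=18 → close Briarlake (overflow 16)
  21÷6 = 3 each, +1 to first 3
Round 2: Ashgrove=27 Dunmere=11 Elkhorn=13 Greywater=8 Hollowpine=14 Juniper=21 → close Ashgrove (overflow 17)
  27÷5 = 5 each, +1 to first 2
Round 3: Dunmere=17 Elkhorn=19 Greywater=13 Hollowpine=19 Juniper=26 → close Juniper (overflow 20)
  26÷4 = 6 each, +1 to first 2
Round 4: Dunmere=24 Elkhorn=26 Greywater=19 Hollowpine=25 → close Hollowpine (overflow 12)
  25÷3 = 8 each, +1 to first 1
Round 5: Dunmere=33 Elkhorn=34 Greywater=27 → close Dunmere (overflow 20)
  33÷2 = 16 each, +1 to first 1
Round 6: Elkhorn=51 Greywater=43 → close Elkhorn (overflow 36)
  51÷1 = 51 each, +1 to first 0

Closure order: Briarlake, Ashgrove, Juniper, Hollowpine, Dunmere, Elkhorn
Last habitat: Greywater with 94 animals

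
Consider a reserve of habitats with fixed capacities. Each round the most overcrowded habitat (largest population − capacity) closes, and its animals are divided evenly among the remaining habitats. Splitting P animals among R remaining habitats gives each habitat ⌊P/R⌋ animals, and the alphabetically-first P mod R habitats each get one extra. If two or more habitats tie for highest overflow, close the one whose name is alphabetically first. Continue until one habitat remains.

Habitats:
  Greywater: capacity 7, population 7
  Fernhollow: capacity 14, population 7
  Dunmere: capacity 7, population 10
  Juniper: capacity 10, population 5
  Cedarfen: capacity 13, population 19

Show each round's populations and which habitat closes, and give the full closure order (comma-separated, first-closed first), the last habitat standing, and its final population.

Round 1: Cedarfen=19 Dunmere=10 Fernhollow=7 Greywater=7 Juniper=5 → close Cedarfen (overflow 6)
  19÷4 = 4 each, +1 to first 3
Round 2: Dunmere=15 Fernhollow=12 Greywater=12 Juniper=9 → close Dunmere (overflow 8)
  15÷3 = 5 each, +1 to first 0
Round 3: Fernhollow=17 Greywater=17 Juniper=14 → close Greywater (overflow 10)
  17÷2 = 8 each, +1 to first 1
Round 4: Fernhollow=26 Juniper=22 → close Fernhollow (overflow 12)
  26÷1 = 26 each, +1 to first 0

Closure order: Cedarfen, Dunmere, Greywater, Fernhollow
Last habitat: Juniper with 48 animals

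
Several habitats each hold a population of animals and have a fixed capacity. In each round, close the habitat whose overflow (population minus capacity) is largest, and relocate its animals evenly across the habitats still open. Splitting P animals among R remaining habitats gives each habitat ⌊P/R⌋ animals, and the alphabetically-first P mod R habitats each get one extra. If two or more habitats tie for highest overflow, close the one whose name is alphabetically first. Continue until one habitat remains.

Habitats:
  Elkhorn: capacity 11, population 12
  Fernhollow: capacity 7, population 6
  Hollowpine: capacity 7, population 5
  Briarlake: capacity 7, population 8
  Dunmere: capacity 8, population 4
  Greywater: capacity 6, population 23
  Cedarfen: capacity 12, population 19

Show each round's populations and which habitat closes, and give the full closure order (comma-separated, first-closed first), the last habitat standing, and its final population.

Round 1: Briarlake=8 Cedarfen=19 Dunmere=4 Elkhorn=12 Fernhollow=6 Greywater=23 Hollowpine=5 → close Greywater (overflow 17)
  23÷6 = 3 each, +1 to first 5
Round 2: Briarlake=12 Cedarfen=23 Dunmere=8 Elkhorn=16 Fernhollow=10 Hollowpine=8 → close Cedarfen (overflow 11)
  23÷5 = 4 each, +1 to first 3
Round 3: Briarlake=17 Dunmere=13 Elkhorn=21 Fernhollow=14 Hollowpine=12 → close Briarlake (overflow 10)
  17÷4 = 4 each, +1 to first 1
Round 4: Dunmere=18 Elkhorn=25 Fernhollow=18 Hollowpine=16 → close Elkhorn (overflow 14)
  25÷3 = 8 each, +1 to first 1
Round 5: Dunmere=27 Fernhollow=26 Hollowpine=24 → close Dunmere (overflow 19)
  27÷2 = 13 each, +1 to first 1
Round 6: Fernhollow=40 Hollowpine=37 → close Fernhollow (overflow 33)
  40÷1 = 40 each, +1 to first 0

Closure order: Greywater, Cedarfen, Briarlake, Elkhorn, Dunmere, Fernhollow
Last habitat: Hollowpine with 77 animals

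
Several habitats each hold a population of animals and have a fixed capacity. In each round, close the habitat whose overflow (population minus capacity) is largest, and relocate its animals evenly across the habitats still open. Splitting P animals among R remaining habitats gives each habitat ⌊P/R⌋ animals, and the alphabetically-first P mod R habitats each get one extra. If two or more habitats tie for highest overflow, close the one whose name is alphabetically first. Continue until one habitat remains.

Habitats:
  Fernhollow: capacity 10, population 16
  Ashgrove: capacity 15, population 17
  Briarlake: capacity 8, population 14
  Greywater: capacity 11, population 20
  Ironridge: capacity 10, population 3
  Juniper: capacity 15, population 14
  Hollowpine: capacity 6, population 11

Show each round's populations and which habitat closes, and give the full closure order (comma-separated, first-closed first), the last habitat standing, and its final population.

Round 1: Ashgrove=17 Briarlake=14 Fernhollow=16 Greywater=20 Hollowpine=11 Ironridge=3 Juniper=14 → close Greywater (overflow 9)
  20÷6 = 3 each, +1 to first 2
Round 2: Ashgrove=21 Briarlake=18 Fernhollow=19 Hollowpine=14 Ironridge=6 Juniper=17 → close Briarlake (overflow 10)
  18÷5 = 3 each, +1 to first 3
Round 3: Ashgrove=25 Fernhollow=23 Hollowpine=18 Ironridge=9 Juniper=20 → close Fernhollow (overflow 13)
  23÷4 = 5 each, +1 to first 3
Round 4: Ashgrove=31 Hollowpine=24 Ironridge=15 Juniper=25 → close Hollowpine (overflow 18)
  24÷3 = 8 each, +1 to first 0
Round 5: Ashgrove=39 Ironridge=23 Juniper=33 → close Ashgrove (overflow 24)
  39÷2 = 19 each, +1 to first 1
Round 6: Ironridge=43 Juniper=52 → close Juniper (overflow 37)
  52÷1 = 52 each, +1 to first 0

Closure order: Greywater, Briarlake, Fernhollow, Hollowpine, Ashgrove, Juniper
Last habitat: Ironridge with 95 animals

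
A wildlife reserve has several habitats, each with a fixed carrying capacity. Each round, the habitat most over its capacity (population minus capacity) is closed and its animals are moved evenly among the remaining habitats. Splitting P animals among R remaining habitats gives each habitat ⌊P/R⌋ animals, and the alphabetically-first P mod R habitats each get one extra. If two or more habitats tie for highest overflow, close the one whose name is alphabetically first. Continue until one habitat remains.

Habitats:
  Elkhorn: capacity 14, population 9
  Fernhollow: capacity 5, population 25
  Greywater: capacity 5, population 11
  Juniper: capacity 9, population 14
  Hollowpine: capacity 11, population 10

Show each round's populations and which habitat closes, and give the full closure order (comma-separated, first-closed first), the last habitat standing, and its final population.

Round 1: Elkhorn=9 Fernhollow=25 Greywater=11 Hollowpine=10 Juniper=14 → close Fernhollow (overflow 20)
  25÷4 = 6 each, +1 to first 1
Round 2: Elkhorn=16 Greywater=17 Hollowpine=16 Juniper=20 → close Greywater (overflow 12)
  17÷3 = 5 each, +1 to first 2
Round 3: Elkhorn=22 Hollowpine=22 Juniper=25 → close Juniper (overflow 16)
  25÷2 = 12 each, +1 to first 1
Round 4: Elkhorn=35 Hollowpine=34 → close Hollowpine (overflow 23)
  34÷1 = 34 each, +1 to first 0

Closure order: Fernhollow, Greywater, Juniper, Hollowpine
Last habitat: Elkhorn with 69 animals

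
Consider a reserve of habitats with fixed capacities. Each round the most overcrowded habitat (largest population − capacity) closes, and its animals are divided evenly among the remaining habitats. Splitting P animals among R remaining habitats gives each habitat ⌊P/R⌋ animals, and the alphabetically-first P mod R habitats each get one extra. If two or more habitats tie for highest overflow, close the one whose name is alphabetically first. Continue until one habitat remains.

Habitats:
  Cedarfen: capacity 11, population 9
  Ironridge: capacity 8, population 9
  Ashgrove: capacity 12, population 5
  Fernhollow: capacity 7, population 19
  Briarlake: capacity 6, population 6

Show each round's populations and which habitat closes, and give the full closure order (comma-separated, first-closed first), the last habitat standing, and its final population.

Closure order: Fernhollow, Briarlake, Ironridge, Cedarfen
Last habitat: Ashgrove with 48 animals

Round 1: Ashgrove=5 Briarlake=6 Cedarfen=9 Fernhollow=19 Ironridge=9 → close Fernhollow (overflow 12)
  19÷4 = 4 each, +1 to first 3
Round 2: Ashgrove=10 Briarlake=11 Cedarfen=14 Ironridge=13 → close Briarlake (overflow 5)
  11÷3 = 3 each, +1 to first 2
Round 3: Ashgrove=14 Cedarfen=18 Ironridge=16 → close Ironridge (overflow 8)
  16÷2 = 8 each, +1 to first 0
Round 4: Ashgrove=22 Cedarfen=26 → close Cedarfen (overflow 15)
  26÷1 = 26 each, +1 to first 0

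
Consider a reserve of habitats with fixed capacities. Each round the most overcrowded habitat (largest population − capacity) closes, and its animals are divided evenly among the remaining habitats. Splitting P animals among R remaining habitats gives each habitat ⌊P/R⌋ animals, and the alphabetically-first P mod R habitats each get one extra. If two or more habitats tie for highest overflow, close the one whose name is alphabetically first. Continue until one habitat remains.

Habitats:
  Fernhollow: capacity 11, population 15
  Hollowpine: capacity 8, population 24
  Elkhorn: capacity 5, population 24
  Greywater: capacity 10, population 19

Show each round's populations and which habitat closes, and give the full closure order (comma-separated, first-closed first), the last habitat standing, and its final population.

Closure order: Elkhorn, Hollowpine, Greywater
Last habitat: Fernhollow with 82 animals

Round 1: Elkhorn=24 Fernhollow=15 Greywater=19 Hollowpine=24 → close Elkhorn (overflow 19)
  24÷3 = 8 each, +1 to first 0
Round 2: Fernhollow=23 Greywater=27 Hollowpine=32 → close Hollowpine (overflow 24)
  32÷2 = 16 each, +1 to first 0
Round 3: Fernhollow=39 Greywater=43 → close Greywater (overflow 33)
  43÷1 = 43 each, +1 to first 0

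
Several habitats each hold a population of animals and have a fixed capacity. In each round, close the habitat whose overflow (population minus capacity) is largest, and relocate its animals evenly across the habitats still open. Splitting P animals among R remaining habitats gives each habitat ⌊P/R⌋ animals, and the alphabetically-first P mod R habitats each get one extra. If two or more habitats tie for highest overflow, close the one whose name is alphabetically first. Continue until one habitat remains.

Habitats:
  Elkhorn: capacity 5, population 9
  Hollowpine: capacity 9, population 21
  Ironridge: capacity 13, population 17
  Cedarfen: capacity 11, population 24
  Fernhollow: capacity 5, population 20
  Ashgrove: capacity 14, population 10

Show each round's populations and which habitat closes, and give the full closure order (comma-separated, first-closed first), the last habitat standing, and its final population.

Round 1: Ashgrove=10 Cedarfen=24 Elkhorn=9 Fernhollow=20 Hollowpine=21 Ironridge=17 → close Fernhollow (overflow 15)
  20÷5 = 4 each, +1 to first 0
Round 2: Ashgrove=14 Cedarfen=28 Elkhorn=13 Hollowpine=25 Ironridge=21 → close Cedarfen (overflow 17)
  28÷4 = 7 each, +1 to first 0
Round 3: Ashgrove=21 Elkhorn=20 Hollowpine=32 Ironridge=28 → close Hollowpine (overflow 23)
  32÷3 = 10 each, +1 to first 2
Round 4: Ashgrove=32 Elkhorn=31 Ironridge=38 → close Elkhorn (overflow 26)
  31÷2 = 15 each, +1 to first 1
Round 5: Ashgrove=48 Ironridge=53 → close Ironridge (overflow 40)
  53÷1 = 53 each, +1 to first 0

Closure order: Fernhollow, Cedarfen, Hollowpine, Elkhorn, Ironridge
Last habitat: Ashgrove with 101 animals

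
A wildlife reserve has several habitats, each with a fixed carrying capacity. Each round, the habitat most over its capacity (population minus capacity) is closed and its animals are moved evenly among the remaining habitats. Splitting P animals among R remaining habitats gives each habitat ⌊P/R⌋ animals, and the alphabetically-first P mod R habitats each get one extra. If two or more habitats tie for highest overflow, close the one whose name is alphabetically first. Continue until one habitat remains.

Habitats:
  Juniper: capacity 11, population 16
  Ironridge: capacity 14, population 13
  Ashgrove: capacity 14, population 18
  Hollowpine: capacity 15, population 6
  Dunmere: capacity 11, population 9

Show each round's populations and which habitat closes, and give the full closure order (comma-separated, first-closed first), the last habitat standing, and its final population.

Closure order: Juniper, Ashgrove, Dunmere, Ironridge
Last habitat: Hollowpine with 62 animals

Round 1: Ashgrove=18 Dunmere=9 Hollowpine=6 Ironridge=13 Juniper=16 → close Juniper (overflow 5)
  16÷4 = 4 each, +1 to first 0
Round 2: Ashgrove=22 Dunmere=13 Hollowpine=10 Ironridge=17 → close Ashgrove (overflow 8)
  22÷3 = 7 each, +1 to first 1
Round 3: Dunmere=21 Hollowpine=17 Ironridge=24 → close Dunmere (overflow 10)
  21÷2 = 10 each, +1 to first 1
Round 4: Hollowpine=28 Ironridge=34 → close Ironridge (overflow 20)
  34÷1 = 34 each, +1 to first 0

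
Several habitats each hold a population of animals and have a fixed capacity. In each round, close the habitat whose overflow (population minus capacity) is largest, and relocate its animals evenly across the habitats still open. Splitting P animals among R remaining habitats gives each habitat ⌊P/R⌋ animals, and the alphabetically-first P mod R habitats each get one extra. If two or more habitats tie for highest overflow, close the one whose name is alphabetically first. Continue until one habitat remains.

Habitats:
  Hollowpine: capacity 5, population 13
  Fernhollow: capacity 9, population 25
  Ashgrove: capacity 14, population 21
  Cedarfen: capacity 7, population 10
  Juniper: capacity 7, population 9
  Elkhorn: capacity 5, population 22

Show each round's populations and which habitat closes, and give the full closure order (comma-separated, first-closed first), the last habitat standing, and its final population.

Closure order: Elkhorn, Fernhollow, Ashgrove, Hollowpine, Cedarfen
Last habitat: Juniper with 100 animals

Round 1: Ashgrove=21 Cedarfen=10 Elkhorn=22 Fernhollow=25 Hollowpine=13 Juniper=9 → close Elkhorn (overflow 17)
  22÷5 = 4 each, +1 to first 2
Round 2: Ashgrove=26 Cedarfen=15 Fernhollow=29 Hollowpine=17 Juniper=13 → close Fernhollow (overflow 20)
  29÷4 = 7 each, +1 to first 1
Round 3: Ashgrove=34 Cedarfen=22 Hollowpine=24 Juniper=20 → close Ashgrove (overflow 20)
  34÷3 = 11 each, +1 to first 1
Round 4: Cedarfen=34 Hollowpine=35 Juniper=31 → close Hollowpine (overflow 30)
  35÷2 = 17 each, +1 to first 1
Round 5: Cedarfen=52 Juniper=48 → close Cedarfen (overflow 45)
  52÷1 = 52 each, +1 to first 0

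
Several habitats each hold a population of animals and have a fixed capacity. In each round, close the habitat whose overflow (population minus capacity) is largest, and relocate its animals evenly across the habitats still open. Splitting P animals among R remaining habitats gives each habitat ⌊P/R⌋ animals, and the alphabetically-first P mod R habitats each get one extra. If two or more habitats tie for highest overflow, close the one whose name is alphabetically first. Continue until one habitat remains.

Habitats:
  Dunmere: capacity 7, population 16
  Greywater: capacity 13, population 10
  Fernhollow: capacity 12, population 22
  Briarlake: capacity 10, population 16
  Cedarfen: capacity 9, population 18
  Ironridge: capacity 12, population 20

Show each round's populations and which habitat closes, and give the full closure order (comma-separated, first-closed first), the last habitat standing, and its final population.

Closure order: Fernhollow, Cedarfen, Dunmere, Briarlake, Ironridge
Last habitat: Greywater with 102 animals

Round 1: Briarlake=16 Cedarfen=18 Dunmere=16 Fernhollow=22 Greywater=10 Ironridge=20 → close Fernhollow (overflow 10)
  22÷5 = 4 each, +1 to first 2
Round 2: Briarlake=21 Cedarfen=23 Dunmere=20 Greywater=14 Ironridge=24 → close Cedarfen (overflow 14)
  23÷4 = 5 each, +1 to first 3
Round 3: Briarlake=27 Dunmere=26 Greywater=20 Ironridge=29 → close Dunmere (overflow 19)
  26÷3 = 8 each, +1 to first 2
Round 4: Briarlake=36 Greywater=29 Ironridge=37 → close Briarlake (overflow 26)
  36÷2 = 18 each, +1 to first 0
Round 5: Greywater=47 Ironridge=55 → close Ironridge (overflow 43)
  55÷1 = 55 each, +1 to first 0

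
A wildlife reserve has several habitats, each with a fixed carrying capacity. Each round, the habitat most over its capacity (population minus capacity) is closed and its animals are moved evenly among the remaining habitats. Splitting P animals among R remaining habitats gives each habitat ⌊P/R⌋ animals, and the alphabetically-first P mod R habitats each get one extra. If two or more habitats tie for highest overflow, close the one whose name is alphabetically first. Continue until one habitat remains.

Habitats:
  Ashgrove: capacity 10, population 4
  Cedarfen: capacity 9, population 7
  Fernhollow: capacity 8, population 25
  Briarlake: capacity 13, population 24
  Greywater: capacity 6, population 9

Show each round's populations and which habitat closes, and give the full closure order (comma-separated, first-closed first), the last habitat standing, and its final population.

Closure order: Fernhollow, Briarlake, Greywater, Cedarfen
Last habitat: Ashgrove with 69 animals

Round 1: Ashgrove=4 Briarlake=24 Cedarfen=7 Fernhollow=25 Greywater=9 → close Fernhollow (overflow 17)
  25÷4 = 6 each, +1 to first 1
Round 2: Ashgrove=11 Briarlake=30 Cedarfen=13 Greywater=15 → close Briarlake (overflow 17)
  30÷3 = 10 each, +1 to first 0
Round 3: Ashgrove=21 Cedarfen=23 Greywater=25 → close Greywater (overflow 19)
  25÷2 = 12 each, +1 to first 1
Round 4: Ashgrove=34 Cedarfen=35 → close Cedarfen (overflow 26)
  35÷1 = 35 each, +1 to first 0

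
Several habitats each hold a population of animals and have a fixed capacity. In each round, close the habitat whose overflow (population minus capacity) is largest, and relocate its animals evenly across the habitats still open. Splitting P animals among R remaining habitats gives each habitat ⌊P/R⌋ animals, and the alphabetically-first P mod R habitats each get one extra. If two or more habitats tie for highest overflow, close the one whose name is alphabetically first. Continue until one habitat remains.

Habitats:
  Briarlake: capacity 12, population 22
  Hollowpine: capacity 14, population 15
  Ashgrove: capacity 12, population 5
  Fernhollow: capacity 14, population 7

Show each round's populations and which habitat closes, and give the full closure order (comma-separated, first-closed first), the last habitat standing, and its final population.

Round 1: Ashgrove=5 Briarlake=22 Fernhollow=7 Hollowpine=15 → close Briarlake (overflow 10)
  22÷3 = 7 each, +1 to first 1
Round 2: Ashgrove=13 Fernhollow=14 Hollowpine=22 → close Hollowpine (overflow 8)
  22÷2 = 11 each, +1 to first 0
Round 3: Ashgrove=24 Fernhollow=25 → close Ashgrove (overflow 12)
  24÷1 = 24 each, +1 to first 0

Closure order: Briarlake, Hollowpine, Ashgrove
Last habitat: Fernhollow with 49 animals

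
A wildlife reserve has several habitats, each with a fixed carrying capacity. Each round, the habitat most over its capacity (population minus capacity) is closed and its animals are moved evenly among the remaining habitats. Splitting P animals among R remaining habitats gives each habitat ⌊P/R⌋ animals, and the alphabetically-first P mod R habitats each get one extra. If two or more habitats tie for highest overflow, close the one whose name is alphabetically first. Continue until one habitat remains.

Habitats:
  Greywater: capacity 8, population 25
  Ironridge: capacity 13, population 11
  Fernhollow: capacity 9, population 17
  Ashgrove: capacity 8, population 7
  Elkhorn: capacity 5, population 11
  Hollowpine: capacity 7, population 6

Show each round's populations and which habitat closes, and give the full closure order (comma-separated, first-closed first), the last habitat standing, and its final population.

Closure order: Greywater, Fernhollow, Elkhorn, Ashgrove, Hollowpine
Last habitat: Ironridge with 77 animals

Round 1: Ashgrove=7 Elkhorn=11 Fernhollow=17 Greywater=25 Hollowpine=6 Ironridge=11 → close Greywater (overflow 17)
  25÷5 = 5 each, +1 to first 0
Round 2: Ashgrove=12 Elkhorn=16 Fernhollow=22 Hollowpine=11 Ironridge=16 → close Fernhollow (overflow 13)
  22÷4 = 5 each, +1 to first 2
Round 3: Ashgrove=18 Elkhorn=22 Hollowpine=16 Ironridge=21 → close Elkhorn (overflow 17)
  22÷3 = 7 each, +1 to first 1
Round 4: Ashgrove=26 Hollowpine=23 Ironridge=28 → close Ashgrove (overflow 18)
  26÷2 = 13 each, +1 to first 0
Round 5: Hollowpine=36 Ironridge=41 → close Hollowpine (overflow 29)
  36÷1 = 36 each, +1 to first 0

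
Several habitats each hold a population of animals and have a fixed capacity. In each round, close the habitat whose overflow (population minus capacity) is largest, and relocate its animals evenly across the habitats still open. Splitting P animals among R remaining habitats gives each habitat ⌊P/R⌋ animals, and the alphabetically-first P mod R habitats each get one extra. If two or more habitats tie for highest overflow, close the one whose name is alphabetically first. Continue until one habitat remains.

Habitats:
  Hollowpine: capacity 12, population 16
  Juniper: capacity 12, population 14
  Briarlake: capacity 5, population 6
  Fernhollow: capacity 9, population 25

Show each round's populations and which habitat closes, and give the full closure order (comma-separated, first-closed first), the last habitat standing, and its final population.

Closure order: Fernhollow, Hollowpine, Briarlake
Last habitat: Juniper with 61 animals

Round 1: Briarlake=6 Fernhollow=25 Hollowpine=16 Juniper=14 → close Fernhollow (overflow 16)
  25÷3 = 8 each, +1 to first 1
Round 2: Briarlake=15 Hollowpine=24 Juniper=22 → close Hollowpine (overflow 12)
  24÷2 = 12 each, +1 to first 0
Round 3: Briarlake=27 Juniper=34 → close Briarlake (overflow 22)
  27÷1 = 27 each, +1 to first 0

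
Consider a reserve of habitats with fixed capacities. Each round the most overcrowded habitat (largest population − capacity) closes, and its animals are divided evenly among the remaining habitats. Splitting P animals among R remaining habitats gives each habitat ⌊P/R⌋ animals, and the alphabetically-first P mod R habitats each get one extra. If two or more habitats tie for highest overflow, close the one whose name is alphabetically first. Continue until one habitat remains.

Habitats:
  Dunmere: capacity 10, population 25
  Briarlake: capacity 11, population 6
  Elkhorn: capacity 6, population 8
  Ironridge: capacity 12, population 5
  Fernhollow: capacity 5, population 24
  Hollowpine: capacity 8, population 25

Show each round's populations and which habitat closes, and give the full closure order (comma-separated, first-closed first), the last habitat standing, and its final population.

Closure order: Fernhollow, Hollowpine, Dunmere, Elkhorn, Briarlake
Last habitat: Ironridge with 93 animals

Round 1: Briarlake=6 Dunmere=25 Elkhorn=8 Fernhollow=24 Hollowpine=25 Ironridge=5 → close Fernhollow (overflow 19)
  24÷5 = 4 each, +1 to first 4
Round 2: Briarlake=11 Dunmere=30 Elkhorn=13 Hollowpine=30 Ironridge=9 → close Hollowpine (overflow 22)
  30÷4 = 7 each, +1 to first 2
Round 3: Briarlake=19 Dunmere=38 Elkhorn=20 Ironridge=16 → close Dunmere (overflow 28)
  38÷3 = 12 each, +1 to first 2
Round 4: Briarlake=32 Elkhorn=33 Ironridge=28 → close Elkhorn (overflow 27)
  33÷2 = 16 each, +1 to first 1
Round 5: Briarlake=49 Ironridge=44 → close Briarlake (overflow 38)
  49÷1 = 49 each, +1 to first 0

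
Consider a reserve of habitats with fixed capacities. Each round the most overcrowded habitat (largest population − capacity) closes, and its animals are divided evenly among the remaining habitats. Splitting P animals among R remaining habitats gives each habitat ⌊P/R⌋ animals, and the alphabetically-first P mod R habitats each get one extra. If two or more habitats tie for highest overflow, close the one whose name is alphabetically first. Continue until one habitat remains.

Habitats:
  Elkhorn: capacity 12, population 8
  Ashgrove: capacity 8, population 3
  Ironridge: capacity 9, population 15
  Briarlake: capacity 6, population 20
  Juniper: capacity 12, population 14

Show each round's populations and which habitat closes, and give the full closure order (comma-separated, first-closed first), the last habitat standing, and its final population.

Closure order: Briarlake, Ironridge, Juniper, Ashgrove
Last habitat: Elkhorn with 60 animals

Round 1: Ashgrove=3 Briarlake=20 Elkhorn=8 Ironridge=15 Juniper=14 → close Briarlake (overflow 14)
  20÷4 = 5 each, +1 to first 0
Round 2: Ashgrove=8 Elkhorn=13 Ironridge=20 Juniper=19 → close Ironridge (overflow 11)
  20÷3 = 6 each, +1 to first 2
Round 3: Ashgrove=15 Elkhorn=20 Juniper=25 → close Juniper (overflow 13)
  25÷2 = 12 each, +1 to first 1
Round 4: Ashgrove=28 Elkhorn=32 → close Ashgrove (overflow 20)
  28÷1 = 28 each, +1 to first 0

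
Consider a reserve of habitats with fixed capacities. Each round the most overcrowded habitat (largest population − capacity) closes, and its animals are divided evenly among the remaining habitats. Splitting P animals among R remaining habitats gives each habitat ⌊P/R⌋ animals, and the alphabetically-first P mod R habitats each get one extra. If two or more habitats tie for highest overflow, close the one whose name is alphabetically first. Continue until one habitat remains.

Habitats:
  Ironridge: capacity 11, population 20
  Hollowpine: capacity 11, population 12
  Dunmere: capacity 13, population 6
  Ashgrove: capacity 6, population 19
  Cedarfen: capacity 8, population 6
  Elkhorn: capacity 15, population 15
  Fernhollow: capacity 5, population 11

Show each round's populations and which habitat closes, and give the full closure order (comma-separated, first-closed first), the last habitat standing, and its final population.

Closure order: Ashgrove, Ironridge, Fernhollow, Cedarfen, Elkhorn, Hollowpine
Last habitat: Dunmere with 89 animals

Round 1: Ashgrove=19 Cedarfen=6 Dunmere=6 Elkhorn=15 Fernhollow=11 Hollowpine=12 Ironridge=20 → close Ashgrove (overflow 13)
  19÷6 = 3 each, +1 to first 1
Round 2: Cedarfen=10 Dunmere=9 Elkhorn=18 Fernhollow=14 Hollowpine=15 Ironridge=23 → close Ironridge (overflow 12)
  23÷5 = 4 each, +1 to first 3
Round 3: Cedarfen=15 Dunmere=14 Elkhorn=23 Fernhollow=18 Hollowpine=19 → close Fernhollow (overflow 13)
  18÷4 = 4 each, +1 to first 2
Round 4: Cedarfen=20 Dunmere=19 Elkhorn=27 Hollowpine=23 → close Cedarfen (overflow 12)
  20÷3 = 6 each, +1 to first 2
Round 5: Dunmere=26 Elkhorn=34 Hollowpine=29 → close Elkhorn (overflow 19)
  34÷2 = 17 each, +1 to first 0
Round 6: Dunmere=43 Hollowpine=46 → close Hollowpine (overflow 35)
  46÷1 = 46 each, +1 to first 0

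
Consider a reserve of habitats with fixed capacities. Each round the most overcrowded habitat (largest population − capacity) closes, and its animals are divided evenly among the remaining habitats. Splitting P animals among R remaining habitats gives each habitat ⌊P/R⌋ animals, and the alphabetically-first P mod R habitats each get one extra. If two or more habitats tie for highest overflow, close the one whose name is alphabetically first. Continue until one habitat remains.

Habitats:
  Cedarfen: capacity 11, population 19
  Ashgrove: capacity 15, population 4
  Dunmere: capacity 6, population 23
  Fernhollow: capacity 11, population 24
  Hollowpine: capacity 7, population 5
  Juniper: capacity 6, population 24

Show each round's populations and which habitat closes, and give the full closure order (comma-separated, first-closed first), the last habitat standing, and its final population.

Closure order: Juniper, Dunmere, Fernhollow, Cedarfen, Hollowpine
Last habitat: Ashgrove with 99 animals

Round 1: Ashgrove=4 Cedarfen=19 Dunmere=23 Fernhollow=24 Hollowpine=5 Juniper=24 → close Juniper (overflow 18)
  24÷5 = 4 each, +1 to first 4
Round 2: Ashgrove=9 Cedarfen=24 Dunmere=28 Fernhollow=29 Hollowpine=9 → close Dunmere (overflow 22)
  28÷4 = 7 each, +1 to first 0
Round 3: Ashgrove=16 Cedarfen=31 Fernhollow=36 Hollowpine=16 → close Fernhollow (overflow 25)
  36÷3 = 12 each, +1 to first 0
Round 4: Ashgrove=28 Cedarfen=43 Hollowpine=28 → close Cedarfen (overflow 32)
  43÷2 = 21 each, +1 to first 1
Round 5: Ashgrove=50 Hollowpine=49 → close Hollowpine (overflow 42)
  49÷1 = 49 each, +1 to first 0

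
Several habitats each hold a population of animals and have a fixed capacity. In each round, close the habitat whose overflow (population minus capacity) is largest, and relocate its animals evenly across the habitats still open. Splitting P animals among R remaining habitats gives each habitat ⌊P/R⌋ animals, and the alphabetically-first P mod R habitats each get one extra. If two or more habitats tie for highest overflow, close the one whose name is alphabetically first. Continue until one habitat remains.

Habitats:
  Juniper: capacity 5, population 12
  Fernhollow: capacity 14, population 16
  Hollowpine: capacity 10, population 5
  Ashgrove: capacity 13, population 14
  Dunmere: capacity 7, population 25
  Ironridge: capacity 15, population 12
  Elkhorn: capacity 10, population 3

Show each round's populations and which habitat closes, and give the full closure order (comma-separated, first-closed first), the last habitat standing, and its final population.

Closure order: Dunmere, Juniper, Ashgrove, Fernhollow, Hollowpine, Ironridge
Last habitat: Elkhorn with 87 animals

Round 1: Ashgrove=14 Dunmere=25 Elkhorn=3 Fernhollow=16 Hollowpine=5 Ironridge=12 Juniper=12 → close Dunmere (overflow 18)
  25÷6 = 4 each, +1 to first 1
Round 2: Ashgrove=19 Elkhorn=7 Fernhollow=20 Hollowpine=9 Ironridge=16 Juniper=16 → close Juniper (overflow 11)
  16÷5 = 3 each, +1 to first 1
Round 3: Ashgrove=23 Elkhorn=10 Fernhollow=23 Hollowpine=12 Ironridge=19 → close Ashgrove (overflow 10)
  23÷4 = 5 each, +1 to first 3
Round 4: Elkhorn=16 Fernhollow=29 Hollowpine=18 Ironridge=24 → close Fernhollow (overflow 15)
  29÷3 = 9 each, +1 to first 2
Round 5: Elkhorn=26 Hollowpine=28 Ironridge=33 → close Hollowpine (overflow 18)
  28÷2 = 14 each, +1 to first 0
Round 6: Elkhorn=40 Ironridge=47 → close Ironridge (overflow 32)
  47÷1 = 47 each, +1 to first 0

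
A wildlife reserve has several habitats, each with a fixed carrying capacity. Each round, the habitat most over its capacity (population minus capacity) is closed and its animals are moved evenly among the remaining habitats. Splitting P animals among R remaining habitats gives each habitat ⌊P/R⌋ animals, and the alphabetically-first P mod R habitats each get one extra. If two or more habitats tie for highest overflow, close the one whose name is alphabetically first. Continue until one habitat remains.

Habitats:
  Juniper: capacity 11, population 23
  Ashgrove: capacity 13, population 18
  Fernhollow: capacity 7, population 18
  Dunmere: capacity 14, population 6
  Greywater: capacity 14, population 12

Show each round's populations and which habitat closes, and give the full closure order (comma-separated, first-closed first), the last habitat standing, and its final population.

Closure order: Juniper, Fernhollow, Ashgrove, Greywater
Last habitat: Dunmere with 77 animals

Round 1: Ashgrove=18 Dunmere=6 Fernhollow=18 Greywater=12 Juniper=23 → close Juniper (overflow 12)
  23÷4 = 5 each, +1 to first 3
Round 2: Ashgrove=24 Dunmere=12 Fernhollow=24 Greywater=17 → close Fernhollow (overflow 17)
  24÷3 = 8 each, +1 to first 0
Round 3: Ashgrove=32 Dunmere=20 Greywater=25 → close Ashgrove (overflow 19)
  32÷2 = 16 each, +1 to first 0
Round 4: Dunmere=36 Greywater=41 → close Greywater (overflow 27)
  41÷1 = 41 each, +1 to first 0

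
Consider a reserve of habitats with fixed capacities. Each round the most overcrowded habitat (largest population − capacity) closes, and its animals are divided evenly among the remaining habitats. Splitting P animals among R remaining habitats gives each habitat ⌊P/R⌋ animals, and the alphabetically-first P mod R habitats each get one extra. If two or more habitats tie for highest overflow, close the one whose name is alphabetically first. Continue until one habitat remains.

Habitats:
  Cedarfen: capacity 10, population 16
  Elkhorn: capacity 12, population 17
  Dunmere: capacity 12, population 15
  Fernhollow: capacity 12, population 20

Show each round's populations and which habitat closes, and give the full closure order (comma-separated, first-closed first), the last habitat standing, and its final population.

Closure order: Fernhollow, Cedarfen, Dunmere
Last habitat: Elkhorn with 68 animals

Round 1: Cedarfen=16 Dunmere=15 Elkhorn=17 Fernhollow=20 → close Fernhollow (overflow 8)
  20÷3 = 6 each, +1 to first 2
Round 2: Cedarfen=23 Dunmere=22 Elkhorn=23 → close Cedarfen (overflow 13)
  23÷2 = 11 each, +1 to first 1
Round 3: Dunmere=34 Elkhorn=34 → close Dunmere (overflow 22)
  34÷1 = 34 each, +1 to first 0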